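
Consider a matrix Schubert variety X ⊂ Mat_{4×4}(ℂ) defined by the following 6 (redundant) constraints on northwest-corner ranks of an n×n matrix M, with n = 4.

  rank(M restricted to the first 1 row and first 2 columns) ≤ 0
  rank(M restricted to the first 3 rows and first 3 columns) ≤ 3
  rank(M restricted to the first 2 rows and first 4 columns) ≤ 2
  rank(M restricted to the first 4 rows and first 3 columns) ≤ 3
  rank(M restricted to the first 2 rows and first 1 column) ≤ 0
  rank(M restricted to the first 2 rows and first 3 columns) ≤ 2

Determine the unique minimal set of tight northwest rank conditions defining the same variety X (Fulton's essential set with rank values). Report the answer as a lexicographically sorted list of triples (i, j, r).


The tightest implied rank at each (i,j), from the 6 conditions:

  0, 0, 1, 1
  0, 1, 2, 2
  1, 2, 3, 3
  1, 2, 3, 4

second differences of R give the permutation w = (3, 2, 1, 4).

2 SE-corners of the 3-cell Rothe diagram give Ess(w):

[(1, 2, 0), (2, 1, 0)]


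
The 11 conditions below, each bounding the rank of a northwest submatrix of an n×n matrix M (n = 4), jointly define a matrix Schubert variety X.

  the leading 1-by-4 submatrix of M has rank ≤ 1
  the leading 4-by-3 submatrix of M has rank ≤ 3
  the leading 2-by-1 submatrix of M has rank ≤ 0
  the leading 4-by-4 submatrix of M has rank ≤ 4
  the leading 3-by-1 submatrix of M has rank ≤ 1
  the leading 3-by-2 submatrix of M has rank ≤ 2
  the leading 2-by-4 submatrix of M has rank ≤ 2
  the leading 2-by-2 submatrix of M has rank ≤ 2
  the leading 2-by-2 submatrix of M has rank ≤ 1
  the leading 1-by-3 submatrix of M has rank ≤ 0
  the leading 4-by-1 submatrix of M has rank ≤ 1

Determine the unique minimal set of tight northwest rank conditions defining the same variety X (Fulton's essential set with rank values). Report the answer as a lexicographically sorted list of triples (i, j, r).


Propagating the 11 rank bounds to every northwest block:

  R[1]: 0 0 0 1
  R[2]: 0 1 1 2
  R[3]: 1 2 2 3
  R[4]: 1 2 3 4

the unique w with this rank table is (4, 2, 1, 3).

D(w) has 4 cells with 2 SE-corners; essential set:

[(1, 3, 0), (2, 1, 0)]


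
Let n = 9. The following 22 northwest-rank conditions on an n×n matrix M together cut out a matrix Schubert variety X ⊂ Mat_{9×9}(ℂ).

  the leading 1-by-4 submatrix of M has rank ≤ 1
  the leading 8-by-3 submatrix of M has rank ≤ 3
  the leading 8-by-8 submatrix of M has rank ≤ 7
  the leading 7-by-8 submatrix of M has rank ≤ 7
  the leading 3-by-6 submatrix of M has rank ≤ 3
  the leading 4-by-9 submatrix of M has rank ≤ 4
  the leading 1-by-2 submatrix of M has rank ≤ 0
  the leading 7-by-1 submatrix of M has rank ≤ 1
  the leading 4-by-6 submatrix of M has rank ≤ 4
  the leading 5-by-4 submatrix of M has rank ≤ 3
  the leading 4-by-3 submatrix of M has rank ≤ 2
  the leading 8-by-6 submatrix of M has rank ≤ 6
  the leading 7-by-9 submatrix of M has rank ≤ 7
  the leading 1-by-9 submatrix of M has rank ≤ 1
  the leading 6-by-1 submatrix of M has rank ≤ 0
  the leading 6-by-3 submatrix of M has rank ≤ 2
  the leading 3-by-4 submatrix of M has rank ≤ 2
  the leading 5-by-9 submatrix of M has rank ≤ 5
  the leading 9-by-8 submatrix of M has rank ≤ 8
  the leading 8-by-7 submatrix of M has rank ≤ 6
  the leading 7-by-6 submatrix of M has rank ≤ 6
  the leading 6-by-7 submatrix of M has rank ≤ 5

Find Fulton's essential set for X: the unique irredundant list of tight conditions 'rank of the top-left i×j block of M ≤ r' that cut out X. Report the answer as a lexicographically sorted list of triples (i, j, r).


Recovering R(i,j) via the rank-extension bound from the 22 conditions:

  i=1: 0 | 0 | 1 | 1 | 1 | 1 | 1 | 1 | 1
  i=2: 0 | 1 | 2 | 2 | 2 | 2 | 2 | 2 | 2
  i=3: 0 | 1 | 2 | 2 | 3 | 3 | 3 | 3 | 3
  i=4: 0 | 1 | 2 | 3 | 4 | 4 | 4 | 4 | 4
  i=5: 0 | 1 | 2 | 3 | 4 | 5 | 5 | 5 | 5
  i=6: 0 | 1 | 2 | 3 | 4 | 5 | 5 | 6 | 6
  i=7: 1 | 2 | 3 | 4 | 5 | 6 | 6 | 7 | 7
  i=8: 1 | 2 | 3 | 4 | 5 | 6 | 6 | 7 | 8
  i=9: 1 | 2 | 3 | 4 | 5 | 6 | 7 | 8 | 9

hence w(1..9) = (3, 2, 5, 4, 6, 8, 1, 9, 7).

ℓ(w)=10; the 5 essential cells (i,j,r):

[(1, 2, 0), (3, 4, 2), (6, 1, 0), (6, 7, 5), (8, 7, 6)]


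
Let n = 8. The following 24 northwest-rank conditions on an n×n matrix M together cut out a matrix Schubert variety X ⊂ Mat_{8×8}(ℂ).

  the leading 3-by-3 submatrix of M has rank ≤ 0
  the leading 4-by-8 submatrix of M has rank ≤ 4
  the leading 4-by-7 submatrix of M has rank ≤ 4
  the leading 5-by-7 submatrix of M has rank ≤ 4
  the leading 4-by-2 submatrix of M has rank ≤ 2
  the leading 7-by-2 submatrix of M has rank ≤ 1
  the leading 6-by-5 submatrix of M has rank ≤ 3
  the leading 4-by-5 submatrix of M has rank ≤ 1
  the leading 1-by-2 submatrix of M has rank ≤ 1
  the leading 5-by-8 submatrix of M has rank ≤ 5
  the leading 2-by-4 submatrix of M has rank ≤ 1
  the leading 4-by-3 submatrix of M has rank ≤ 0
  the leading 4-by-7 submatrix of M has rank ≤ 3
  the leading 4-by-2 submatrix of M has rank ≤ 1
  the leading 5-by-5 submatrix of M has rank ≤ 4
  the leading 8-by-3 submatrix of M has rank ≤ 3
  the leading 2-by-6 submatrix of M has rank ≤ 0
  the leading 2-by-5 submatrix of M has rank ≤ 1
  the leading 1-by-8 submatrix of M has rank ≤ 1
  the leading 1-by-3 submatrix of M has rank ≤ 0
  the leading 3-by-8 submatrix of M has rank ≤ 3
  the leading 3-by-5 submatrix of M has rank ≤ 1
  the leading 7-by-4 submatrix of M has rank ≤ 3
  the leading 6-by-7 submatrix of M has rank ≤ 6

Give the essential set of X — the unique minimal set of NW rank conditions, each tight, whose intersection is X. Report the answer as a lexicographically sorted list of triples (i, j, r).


Recovering R(i,j) via the rank-extension bound from the 24 conditions:

  i=1: 0 | 0 | 0 | 0 | 0 | 0 | 1 | 1
  i=2: 0 | 0 | 0 | 0 | 0 | 0 | 1 | 2
  i=3: 0 | 0 | 0 | 1 | 1 | 1 | 2 | 3
  i=4: 0 | 0 | 0 | 1 | 1 | 2 | 3 | 4
  i=5: 1 | 1 | 1 | 2 | 2 | 3 | 4 | 5
  i=6: 1 | 1 | 2 | 3 | 3 | 4 | 5 | 6
  i=7: 1 | 1 | 2 | 3 | 4 | 5 | 6 | 7
  i=8: 1 | 2 | 3 | 4 | 5 | 6 | 7 | 8

reading off 1-entries of Δ²R: w = (7, 8, 4, 6, 1, 3, 5, 2).

ℓ(w)=21; the 4 essential cells (i,j,r):

[(2, 6, 0), (4, 3, 0), (4, 5, 1), (7, 2, 1)]


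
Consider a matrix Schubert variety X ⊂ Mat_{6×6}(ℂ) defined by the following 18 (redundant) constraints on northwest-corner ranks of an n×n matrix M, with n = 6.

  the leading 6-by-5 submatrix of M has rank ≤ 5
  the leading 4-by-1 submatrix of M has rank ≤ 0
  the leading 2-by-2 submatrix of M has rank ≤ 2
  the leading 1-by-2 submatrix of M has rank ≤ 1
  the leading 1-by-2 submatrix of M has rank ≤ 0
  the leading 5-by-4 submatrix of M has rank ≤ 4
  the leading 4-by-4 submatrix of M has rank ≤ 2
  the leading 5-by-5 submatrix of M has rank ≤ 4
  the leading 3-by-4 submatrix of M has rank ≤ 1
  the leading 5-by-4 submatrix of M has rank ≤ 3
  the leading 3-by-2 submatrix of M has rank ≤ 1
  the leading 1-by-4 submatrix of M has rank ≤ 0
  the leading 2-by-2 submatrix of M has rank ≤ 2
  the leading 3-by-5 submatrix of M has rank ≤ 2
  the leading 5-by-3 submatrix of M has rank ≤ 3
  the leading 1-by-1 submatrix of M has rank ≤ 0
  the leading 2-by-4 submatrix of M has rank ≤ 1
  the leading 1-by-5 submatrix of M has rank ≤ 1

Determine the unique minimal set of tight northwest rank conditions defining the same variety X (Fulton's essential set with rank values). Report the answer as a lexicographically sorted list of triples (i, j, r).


Computing R[i][j] = min implied NW-rank bound (n=6, 18 conditions):

  row 1: 0 0 0 0 1 1
  row 2: 0 1 1 1 2 2
  row 3: 0 1 1 1 2 3
  row 4: 0 1 2 2 3 4
  row 5: 1 2 3 3 4 5
  row 6: 1 2 3 4 5 6

second differences of R give the permutation w = (5, 2, 6, 3, 1, 4).

D(w) has 9 cells with 3 SE-corners; essential set:

[(1, 4, 0), (3, 4, 1), (4, 1, 0)]


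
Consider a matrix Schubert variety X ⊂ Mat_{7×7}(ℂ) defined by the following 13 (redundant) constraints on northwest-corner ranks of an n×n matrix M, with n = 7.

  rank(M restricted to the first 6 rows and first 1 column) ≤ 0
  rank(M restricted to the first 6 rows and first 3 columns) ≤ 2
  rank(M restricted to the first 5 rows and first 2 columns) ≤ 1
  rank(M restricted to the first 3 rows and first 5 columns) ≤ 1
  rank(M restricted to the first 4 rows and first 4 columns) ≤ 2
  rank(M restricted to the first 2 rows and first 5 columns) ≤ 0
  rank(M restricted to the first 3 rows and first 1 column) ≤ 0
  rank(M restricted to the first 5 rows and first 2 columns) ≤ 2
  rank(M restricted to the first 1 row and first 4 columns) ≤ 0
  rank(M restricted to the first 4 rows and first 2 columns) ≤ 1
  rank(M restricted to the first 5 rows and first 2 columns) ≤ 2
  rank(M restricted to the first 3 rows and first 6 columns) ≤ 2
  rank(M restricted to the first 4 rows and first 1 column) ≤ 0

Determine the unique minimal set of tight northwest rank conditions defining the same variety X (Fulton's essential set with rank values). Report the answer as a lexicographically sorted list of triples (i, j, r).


Computing R[i][j] = min implied NW-rank bound (n=7, 13 conditions):

  R[1]: 0, 0, 0, 0, 0, 1, 1
  R[2]: 0, 0, 0, 0, 0, 1, 2
  R[3]: 0, 1, 1, 1, 1, 2, 3
  R[4]: 0, 1, 2, 2, 2, 3, 4
  R[5]: 0, 1, 2, 3, 3, 4, 5
  R[6]: 0, 1, 2, 3, 4, 5, 6
  R[7]: 1, 2, 3, 4, 5, 6, 7

second differences of R give the permutation w = (6, 7, 2, 3, 4, 5, 1).

2 SE-corners of the 14-cell Rothe diagram give Ess(w):

[(2, 5, 0), (6, 1, 0)]


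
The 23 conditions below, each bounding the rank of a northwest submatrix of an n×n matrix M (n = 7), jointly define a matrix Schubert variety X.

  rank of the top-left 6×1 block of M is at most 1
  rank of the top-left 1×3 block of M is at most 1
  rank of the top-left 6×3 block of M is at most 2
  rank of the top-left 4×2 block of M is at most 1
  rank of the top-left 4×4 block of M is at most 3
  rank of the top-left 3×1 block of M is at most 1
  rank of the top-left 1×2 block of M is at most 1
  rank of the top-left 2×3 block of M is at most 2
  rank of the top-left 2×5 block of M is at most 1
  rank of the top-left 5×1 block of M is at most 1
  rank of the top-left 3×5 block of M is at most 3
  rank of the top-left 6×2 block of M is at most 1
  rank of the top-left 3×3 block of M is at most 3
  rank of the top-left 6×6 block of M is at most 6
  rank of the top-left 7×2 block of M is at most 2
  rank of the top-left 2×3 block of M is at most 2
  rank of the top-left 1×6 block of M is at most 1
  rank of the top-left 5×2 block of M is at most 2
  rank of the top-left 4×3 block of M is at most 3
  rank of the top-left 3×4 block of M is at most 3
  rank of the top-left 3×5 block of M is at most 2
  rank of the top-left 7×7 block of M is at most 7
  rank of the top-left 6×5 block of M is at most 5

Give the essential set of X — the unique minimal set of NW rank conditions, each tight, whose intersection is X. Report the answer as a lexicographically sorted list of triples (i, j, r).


Propagating the 23 rank bounds to every northwest block:

  1 1 1 1 1 1 1
  1 1 1 1 1 2 2
  1 1 2 2 2 3 3
  1 1 2 3 3 4 4
  1 1 2 3 4 5 5
  1 1 2 3 4 5 6
  1 2 3 4 5 6 7

hence w(1..7) = (1, 6, 3, 4, 5, 7, 2).

Rothe diagram D(w) (8 cells), 2 SE-corners (essential conditions):

[(2, 5, 1), (6, 2, 1)]


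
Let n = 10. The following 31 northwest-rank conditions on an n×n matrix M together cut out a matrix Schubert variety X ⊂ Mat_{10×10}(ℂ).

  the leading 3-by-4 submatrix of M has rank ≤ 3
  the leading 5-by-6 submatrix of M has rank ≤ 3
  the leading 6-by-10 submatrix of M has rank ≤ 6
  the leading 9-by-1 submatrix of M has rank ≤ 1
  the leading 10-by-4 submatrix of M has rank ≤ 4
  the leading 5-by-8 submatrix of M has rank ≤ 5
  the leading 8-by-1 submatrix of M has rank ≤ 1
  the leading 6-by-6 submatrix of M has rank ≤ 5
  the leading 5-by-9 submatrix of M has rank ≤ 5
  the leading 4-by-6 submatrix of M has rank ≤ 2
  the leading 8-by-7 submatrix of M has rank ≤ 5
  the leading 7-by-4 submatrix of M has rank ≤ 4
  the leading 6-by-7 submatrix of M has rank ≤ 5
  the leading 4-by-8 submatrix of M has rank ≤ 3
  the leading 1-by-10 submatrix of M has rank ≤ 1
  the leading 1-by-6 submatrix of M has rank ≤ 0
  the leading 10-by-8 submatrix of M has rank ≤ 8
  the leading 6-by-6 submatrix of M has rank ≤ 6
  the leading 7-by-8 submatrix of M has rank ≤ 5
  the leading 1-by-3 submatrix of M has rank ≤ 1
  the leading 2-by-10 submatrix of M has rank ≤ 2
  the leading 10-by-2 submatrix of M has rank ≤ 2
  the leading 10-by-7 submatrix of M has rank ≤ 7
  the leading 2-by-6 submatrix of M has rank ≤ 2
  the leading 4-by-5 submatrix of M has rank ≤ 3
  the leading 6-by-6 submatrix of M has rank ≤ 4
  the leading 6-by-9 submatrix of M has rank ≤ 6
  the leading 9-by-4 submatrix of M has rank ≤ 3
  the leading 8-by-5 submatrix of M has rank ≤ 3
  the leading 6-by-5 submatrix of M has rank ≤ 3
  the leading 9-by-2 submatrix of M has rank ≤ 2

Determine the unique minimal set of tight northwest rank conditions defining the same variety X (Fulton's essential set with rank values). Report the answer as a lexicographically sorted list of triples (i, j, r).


Propagating the 31 rank bounds to every northwest block:

  0 | 0 | 0 | 0 | 0 | 0 | 1 | 1 | 1 | 1
  1 | 1 | 1 | 1 | 1 | 1 | 2 | 2 | 2 | 2
  1 | 2 | 2 | 2 | 2 | 2 | 3 | 3 | 3 | 3
  1 | 2 | 2 | 2 | 2 | 2 | 3 | 3 | 4 | 4
  1 | 2 | 3 | 3 | 3 | 3 | 4 | 4 | 5 | 5
  1 | 2 | 3 | 3 | 3 | 4 | 5 | 5 | 6 | 6
  1 | 2 | 3 | 3 | 3 | 4 | 5 | 5 | 6 | 7
  1 | 2 | 3 | 3 | 3 | 4 | 5 | 6 | 7 | 8
  1 | 2 | 3 | 3 | 4 | 5 | 6 | 7 | 8 | 9
  1 | 2 | 3 | 4 | 5 | 6 | 7 | 8 | 9 | 10

second differences of R give the permutation w = (7, 1, 2, 9, 3, 6, 10, 8, 5, 4).

6 SE-corners of the 19-cell Rothe diagram give Ess(w):

[(1, 6, 0), (4, 6, 2), (4, 8, 3), (7, 8, 5), (8, 5, 3), (9, 4, 3)]


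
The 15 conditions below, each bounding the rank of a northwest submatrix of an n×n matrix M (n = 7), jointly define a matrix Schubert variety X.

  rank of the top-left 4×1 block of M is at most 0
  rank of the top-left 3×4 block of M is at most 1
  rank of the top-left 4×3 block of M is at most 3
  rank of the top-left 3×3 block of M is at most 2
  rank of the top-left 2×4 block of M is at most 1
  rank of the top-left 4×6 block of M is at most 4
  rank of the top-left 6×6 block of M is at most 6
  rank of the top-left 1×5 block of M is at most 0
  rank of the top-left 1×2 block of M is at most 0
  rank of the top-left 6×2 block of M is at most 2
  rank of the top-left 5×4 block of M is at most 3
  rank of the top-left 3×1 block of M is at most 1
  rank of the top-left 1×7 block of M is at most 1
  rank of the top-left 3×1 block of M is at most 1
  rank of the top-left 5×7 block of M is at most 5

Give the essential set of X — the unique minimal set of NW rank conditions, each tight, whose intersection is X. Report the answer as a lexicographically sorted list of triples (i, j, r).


Rank table r_w(7×7) implied by the 15 constraints:

  R[1]: 0  0  0  0  0  1  1
  R[2]: 0  1  1  1  1  2  2
  R[3]: 0  1  1  1  2  3  3
  R[4]: 0  1  2  2  3  4  4
  R[5]: 1  2  3  3  4  5  5
  R[6]: 1  2  3  4  5  6  6
  R[7]: 1  2  3  4  5  6  7

the unique w with this rank table is (6, 2, 5, 3, 1, 4, 7).

Rothe diagram D(w) (10 cells), 3 SE-corners (essential conditions):

[(1, 5, 0), (3, 4, 1), (4, 1, 0)]


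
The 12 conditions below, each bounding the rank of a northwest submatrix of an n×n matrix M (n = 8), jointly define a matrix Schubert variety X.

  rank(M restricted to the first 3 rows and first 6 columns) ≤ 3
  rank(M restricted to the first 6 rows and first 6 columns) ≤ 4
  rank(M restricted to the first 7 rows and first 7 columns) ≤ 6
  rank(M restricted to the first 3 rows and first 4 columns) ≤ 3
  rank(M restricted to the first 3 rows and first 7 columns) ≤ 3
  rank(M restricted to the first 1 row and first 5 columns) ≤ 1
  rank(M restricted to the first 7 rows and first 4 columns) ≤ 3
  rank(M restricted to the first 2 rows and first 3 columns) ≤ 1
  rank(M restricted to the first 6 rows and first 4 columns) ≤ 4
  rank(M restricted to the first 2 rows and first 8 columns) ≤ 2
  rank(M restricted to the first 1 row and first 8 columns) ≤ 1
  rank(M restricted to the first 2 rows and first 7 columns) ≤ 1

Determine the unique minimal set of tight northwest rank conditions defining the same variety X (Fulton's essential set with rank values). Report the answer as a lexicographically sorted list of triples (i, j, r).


Recovering R(i,j) via the rank-extension bound from the 12 conditions:

  row 1: 1  1  1  1  1  1  1  1
  row 2: 1  1  1  1  1  1  1  2
  row 3: 1  2  2  2  2  2  2  3
  row 4: 1  2  3  3  3  3  3  4
  row 5: 1  2  3  3  4  4  4  5
  row 6: 1  2  3  3  4  4  5  6
  row 7: 1  2  3  3  4  5  6  7
  row 8: 1  2  3  4  5  6  7  8

so w = (1, 8, 2, 3, 5, 7, 6, 4).

Rothe diagram D(w) (10 cells), 3 SE-corners (essential conditions):

[(2, 7, 1), (6, 6, 4), (7, 4, 3)]


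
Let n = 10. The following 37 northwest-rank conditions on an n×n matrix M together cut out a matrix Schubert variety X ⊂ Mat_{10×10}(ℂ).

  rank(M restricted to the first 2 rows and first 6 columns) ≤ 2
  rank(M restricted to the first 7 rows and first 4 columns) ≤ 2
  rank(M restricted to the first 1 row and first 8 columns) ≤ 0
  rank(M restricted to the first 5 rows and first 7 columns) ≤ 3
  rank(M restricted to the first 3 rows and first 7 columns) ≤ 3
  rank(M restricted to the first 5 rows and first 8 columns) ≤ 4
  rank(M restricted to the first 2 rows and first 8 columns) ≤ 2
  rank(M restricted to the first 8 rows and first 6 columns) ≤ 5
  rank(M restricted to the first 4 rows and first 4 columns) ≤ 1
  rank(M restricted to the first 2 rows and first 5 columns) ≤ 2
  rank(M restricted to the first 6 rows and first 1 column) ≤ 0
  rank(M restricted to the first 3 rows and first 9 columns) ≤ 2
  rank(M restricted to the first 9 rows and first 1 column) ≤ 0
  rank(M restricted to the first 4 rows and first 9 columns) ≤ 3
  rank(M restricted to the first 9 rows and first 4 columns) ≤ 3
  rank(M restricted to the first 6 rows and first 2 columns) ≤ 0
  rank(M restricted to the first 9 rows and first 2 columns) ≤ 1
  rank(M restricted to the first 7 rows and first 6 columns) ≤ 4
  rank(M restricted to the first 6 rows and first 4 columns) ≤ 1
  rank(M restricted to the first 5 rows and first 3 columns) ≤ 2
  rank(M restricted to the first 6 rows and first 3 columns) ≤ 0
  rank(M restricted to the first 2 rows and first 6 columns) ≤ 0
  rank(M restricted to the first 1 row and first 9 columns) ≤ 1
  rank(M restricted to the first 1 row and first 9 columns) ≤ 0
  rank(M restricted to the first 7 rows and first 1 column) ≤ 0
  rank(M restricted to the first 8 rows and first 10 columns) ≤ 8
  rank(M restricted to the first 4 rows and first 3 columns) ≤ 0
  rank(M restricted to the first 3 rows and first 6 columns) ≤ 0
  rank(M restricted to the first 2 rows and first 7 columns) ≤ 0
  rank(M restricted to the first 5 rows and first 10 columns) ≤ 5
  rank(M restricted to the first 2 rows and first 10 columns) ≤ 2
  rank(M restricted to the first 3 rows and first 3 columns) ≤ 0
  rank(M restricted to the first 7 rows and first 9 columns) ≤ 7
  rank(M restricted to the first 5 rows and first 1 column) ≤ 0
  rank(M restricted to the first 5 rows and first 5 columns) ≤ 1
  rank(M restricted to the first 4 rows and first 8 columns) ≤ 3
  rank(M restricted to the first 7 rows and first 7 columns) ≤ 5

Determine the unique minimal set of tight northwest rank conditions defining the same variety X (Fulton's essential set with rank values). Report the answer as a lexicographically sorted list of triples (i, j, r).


Reconstructing r_w from the 37 given conditions:

  R[1]: 0  0  0  0  0  0  0  0  0  1
  R[2]: 0  0  0  0  0  0  0  1  1  2
  R[3]: 0  0  0  0  0  0  1  2  2  3
  R[4]: 0  0  0  1  1  1  2  3  3  4
  R[5]: 0  0  0  1  1  2  3  4  4  5
  R[6]: 0  0  0  1  2  3  4  5  5  6
  R[7]: 0  1  1  2  3  4  5  6  6  7
  R[8]: 0  1  2  3  4  5  6  7  7  8
  R[9]: 0  1  2  3  4  5  6  7  8  9
  R[10]: 1  2  3  4  5  6  7  8  9  10

reading off 1-entries of Δ²R: w = (10, 8, 7, 4, 6, 5, 2, 3, 9, 1).

ℓ(w)=35; the 6 essential cells (i,j,r):

[(1, 9, 0), (2, 7, 0), (3, 6, 0), (5, 5, 1), (6, 3, 0), (9, 1, 0)]


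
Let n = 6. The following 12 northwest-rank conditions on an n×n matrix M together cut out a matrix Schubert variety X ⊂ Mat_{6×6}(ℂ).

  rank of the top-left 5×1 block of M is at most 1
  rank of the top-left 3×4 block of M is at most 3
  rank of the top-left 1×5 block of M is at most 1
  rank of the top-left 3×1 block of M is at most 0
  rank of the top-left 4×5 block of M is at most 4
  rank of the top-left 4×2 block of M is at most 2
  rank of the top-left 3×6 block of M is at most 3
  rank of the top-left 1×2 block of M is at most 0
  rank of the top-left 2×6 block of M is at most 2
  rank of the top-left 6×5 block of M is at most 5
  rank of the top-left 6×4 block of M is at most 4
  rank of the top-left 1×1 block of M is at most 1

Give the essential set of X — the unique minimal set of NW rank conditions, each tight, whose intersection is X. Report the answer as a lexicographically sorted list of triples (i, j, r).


Reconstructing r_w from the 12 given conditions:

  i=1: 0, 0, 1, 1, 1, 1
  i=2: 0, 1, 2, 2, 2, 2
  i=3: 0, 1, 2, 3, 3, 3
  i=4: 1, 2, 3, 4, 4, 4
  i=5: 1, 2, 3, 4, 5, 5
  i=6: 1, 2, 3, 4, 5, 6

the unique w with this rank table is (3, 2, 4, 1, 5, 6).

2 SE-corners of the 4-cell Rothe diagram give Ess(w):

[(1, 2, 0), (3, 1, 0)]


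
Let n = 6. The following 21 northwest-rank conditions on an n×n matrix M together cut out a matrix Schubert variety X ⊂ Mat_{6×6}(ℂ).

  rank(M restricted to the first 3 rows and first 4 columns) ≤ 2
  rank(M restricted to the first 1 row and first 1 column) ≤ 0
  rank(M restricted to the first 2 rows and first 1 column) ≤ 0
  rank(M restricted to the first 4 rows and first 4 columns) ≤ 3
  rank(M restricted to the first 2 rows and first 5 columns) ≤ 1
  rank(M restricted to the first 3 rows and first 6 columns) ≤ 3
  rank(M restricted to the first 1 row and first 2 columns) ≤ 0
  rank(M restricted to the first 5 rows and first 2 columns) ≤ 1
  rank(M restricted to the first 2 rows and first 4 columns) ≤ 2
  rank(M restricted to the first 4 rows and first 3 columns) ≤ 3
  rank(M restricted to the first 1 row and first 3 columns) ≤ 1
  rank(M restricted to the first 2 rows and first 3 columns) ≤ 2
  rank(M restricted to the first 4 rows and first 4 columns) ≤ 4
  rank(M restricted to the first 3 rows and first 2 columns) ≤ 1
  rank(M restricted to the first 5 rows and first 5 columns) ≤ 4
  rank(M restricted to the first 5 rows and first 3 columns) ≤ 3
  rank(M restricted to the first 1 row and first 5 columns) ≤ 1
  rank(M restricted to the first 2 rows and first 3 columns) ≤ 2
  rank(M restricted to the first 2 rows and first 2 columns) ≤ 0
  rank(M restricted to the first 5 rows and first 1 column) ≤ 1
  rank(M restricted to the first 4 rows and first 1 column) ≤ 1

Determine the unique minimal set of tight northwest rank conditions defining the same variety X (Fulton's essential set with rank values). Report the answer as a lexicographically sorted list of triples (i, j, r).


Reconstructing r_w from the 21 given conditions:

  0 | 0 | 1 | 1 | 1 | 1
  0 | 0 | 1 | 1 | 1 | 2
  1 | 1 | 2 | 2 | 2 | 3
  1 | 1 | 2 | 3 | 3 | 4
  1 | 1 | 2 | 3 | 4 | 5
  1 | 2 | 3 | 4 | 5 | 6

hence w(1..6) = (3, 6, 1, 4, 5, 2).

Rothe diagram D(w) (8 cells), 3 SE-corners (essential conditions):

[(2, 2, 0), (2, 5, 1), (5, 2, 1)]


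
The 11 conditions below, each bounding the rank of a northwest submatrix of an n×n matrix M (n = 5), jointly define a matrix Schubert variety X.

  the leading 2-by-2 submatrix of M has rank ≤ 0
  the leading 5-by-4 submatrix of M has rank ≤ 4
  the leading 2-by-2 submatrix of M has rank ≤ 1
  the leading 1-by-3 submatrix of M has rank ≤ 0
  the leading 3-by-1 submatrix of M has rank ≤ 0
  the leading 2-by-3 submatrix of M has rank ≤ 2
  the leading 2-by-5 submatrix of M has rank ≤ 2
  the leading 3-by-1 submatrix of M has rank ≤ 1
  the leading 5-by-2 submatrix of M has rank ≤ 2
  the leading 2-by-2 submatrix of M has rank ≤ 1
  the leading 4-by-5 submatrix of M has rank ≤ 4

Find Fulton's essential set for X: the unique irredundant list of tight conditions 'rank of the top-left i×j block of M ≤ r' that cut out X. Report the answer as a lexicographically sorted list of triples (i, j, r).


Rank table r_w(5×5) implied by the 11 constraints:

  R[1]: 0 0 0 1 1
  R[2]: 0 0 1 2 2
  R[3]: 0 1 2 3 3
  R[4]: 1 2 3 4 4
  R[5]: 1 2 3 4 5

hence w(1..5) = (4, 3, 2, 1, 5).

Rothe diagram D(w) (6 cells), 3 SE-corners (essential conditions):

[(1, 3, 0), (2, 2, 0), (3, 1, 0)]


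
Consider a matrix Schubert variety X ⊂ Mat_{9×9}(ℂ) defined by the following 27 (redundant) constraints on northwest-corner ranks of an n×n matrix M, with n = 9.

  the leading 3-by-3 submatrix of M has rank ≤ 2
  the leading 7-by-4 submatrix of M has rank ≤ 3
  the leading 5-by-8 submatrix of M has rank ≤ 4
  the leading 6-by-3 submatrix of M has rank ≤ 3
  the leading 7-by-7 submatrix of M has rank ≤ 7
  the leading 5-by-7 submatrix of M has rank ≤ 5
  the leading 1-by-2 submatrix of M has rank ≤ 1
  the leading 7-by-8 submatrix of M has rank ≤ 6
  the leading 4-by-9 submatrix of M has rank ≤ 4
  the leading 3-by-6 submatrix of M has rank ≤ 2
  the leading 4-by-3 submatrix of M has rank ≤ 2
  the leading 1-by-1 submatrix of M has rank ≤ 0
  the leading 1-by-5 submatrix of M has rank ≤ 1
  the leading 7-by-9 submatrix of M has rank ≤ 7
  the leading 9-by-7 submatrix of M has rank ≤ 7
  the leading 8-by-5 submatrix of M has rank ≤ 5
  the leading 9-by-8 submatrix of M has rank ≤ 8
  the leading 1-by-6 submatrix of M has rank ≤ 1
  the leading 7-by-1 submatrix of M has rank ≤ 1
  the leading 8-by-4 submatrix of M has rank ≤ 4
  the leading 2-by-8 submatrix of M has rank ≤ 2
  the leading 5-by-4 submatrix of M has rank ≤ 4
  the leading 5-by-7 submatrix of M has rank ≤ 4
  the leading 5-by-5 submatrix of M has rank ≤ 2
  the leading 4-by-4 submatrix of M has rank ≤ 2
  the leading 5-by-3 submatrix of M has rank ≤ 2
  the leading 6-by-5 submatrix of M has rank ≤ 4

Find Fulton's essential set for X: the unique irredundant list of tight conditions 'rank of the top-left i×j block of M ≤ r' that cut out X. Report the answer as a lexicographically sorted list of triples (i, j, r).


Propagating the 27 rank bounds to every northwest block:

  i=1: 0  1  1  1  1  1  1  1  1
  i=2: 1  2  2  2  2  2  2  2  2
  i=3: 1  2  2  2  2  2  3  3  3
  i=4: 1  2  2  2  2  3  4  4  4
  i=5: 1  2  2  2  2  3  4  4  5
  i=6: 1  2  3  3  3  4  5  5  6
  i=7: 1  2  3  3  4  5  6  6  7
  i=8: 1  2  3  4  5  6  7  7  8
  i=9: 1  2  3  4  5  6  7  8  9

reading off 1-entries of Δ²R: w = (2, 1, 7, 6, 9, 3, 5, 4, 8).

Fulton essential set (5 of the 13 Rothe cells):

[(1, 1, 0), (3, 6, 2), (5, 5, 2), (5, 8, 4), (7, 4, 3)]


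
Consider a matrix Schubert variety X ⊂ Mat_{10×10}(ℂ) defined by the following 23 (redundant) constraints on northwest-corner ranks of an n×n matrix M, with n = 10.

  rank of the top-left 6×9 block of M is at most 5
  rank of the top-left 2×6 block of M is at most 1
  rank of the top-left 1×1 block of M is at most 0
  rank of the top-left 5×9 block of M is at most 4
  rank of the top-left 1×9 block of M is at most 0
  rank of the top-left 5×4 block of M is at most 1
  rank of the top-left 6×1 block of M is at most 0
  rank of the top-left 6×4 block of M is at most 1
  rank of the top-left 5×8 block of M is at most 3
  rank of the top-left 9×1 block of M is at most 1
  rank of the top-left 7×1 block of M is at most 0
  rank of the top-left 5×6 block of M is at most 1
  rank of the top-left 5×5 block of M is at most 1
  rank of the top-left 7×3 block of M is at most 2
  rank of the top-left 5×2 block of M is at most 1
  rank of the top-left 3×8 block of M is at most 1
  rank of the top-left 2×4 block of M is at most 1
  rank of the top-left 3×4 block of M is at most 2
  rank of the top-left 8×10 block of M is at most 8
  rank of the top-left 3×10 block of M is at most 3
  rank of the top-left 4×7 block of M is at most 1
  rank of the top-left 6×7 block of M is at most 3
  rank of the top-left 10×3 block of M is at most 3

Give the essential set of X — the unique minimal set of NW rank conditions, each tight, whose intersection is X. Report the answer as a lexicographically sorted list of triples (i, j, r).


Propagating the 23 rank bounds to every northwest block:

  0, 0, 0, 0, 0, 0, 0, 0, 0, 1
  0, 1, 1, 1, 1, 1, 1, 1, 1, 2
  0, 1, 1, 1, 1, 1, 1, 1, 2, 3
  0, 1, 1, 1, 1, 1, 1, 2, 3, 4
  0, 1, 1, 1, 1, 1, 2, 3, 4, 5
  0, 1, 1, 1, 2, 2, 3, 4, 5, 6
  0, 1, 2, 2, 3, 3, 4, 5, 6, 7
  1, 2, 3, 3, 4, 4, 5, 6, 7, 8
  1, 2, 3, 4, 5, 5, 6, 7, 8, 9
  1, 2, 3, 4, 5, 6, 7, 8, 9, 10

second differences of R give the permutation w = (10, 2, 9, 8, 7, 5, 3, 1, 4, 6).

Fulton essential set (6 of the 32 Rothe cells):

[(1, 9, 0), (3, 8, 1), (4, 7, 1), (5, 6, 1), (6, 4, 1), (7, 1, 0)]


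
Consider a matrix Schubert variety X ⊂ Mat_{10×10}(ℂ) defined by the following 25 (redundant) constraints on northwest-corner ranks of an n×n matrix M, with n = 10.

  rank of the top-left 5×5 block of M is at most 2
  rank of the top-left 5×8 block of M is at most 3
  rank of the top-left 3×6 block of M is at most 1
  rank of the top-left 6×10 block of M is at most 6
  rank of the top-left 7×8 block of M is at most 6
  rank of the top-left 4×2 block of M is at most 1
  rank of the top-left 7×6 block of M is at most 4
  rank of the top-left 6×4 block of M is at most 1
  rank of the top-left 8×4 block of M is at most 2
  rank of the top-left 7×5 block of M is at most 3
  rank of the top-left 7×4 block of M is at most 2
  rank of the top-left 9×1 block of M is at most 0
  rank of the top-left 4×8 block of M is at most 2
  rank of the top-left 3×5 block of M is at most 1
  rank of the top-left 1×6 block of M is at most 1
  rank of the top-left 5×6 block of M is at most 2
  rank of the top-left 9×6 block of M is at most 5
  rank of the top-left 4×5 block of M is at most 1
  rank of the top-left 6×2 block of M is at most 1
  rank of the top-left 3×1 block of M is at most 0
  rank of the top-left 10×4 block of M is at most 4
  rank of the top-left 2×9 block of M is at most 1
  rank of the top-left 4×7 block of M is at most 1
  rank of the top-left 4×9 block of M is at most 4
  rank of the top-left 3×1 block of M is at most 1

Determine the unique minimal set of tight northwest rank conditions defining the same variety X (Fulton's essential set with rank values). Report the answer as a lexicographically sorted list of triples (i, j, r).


The tightest implied rank at each (i,j), from the 25 conditions:

  i=1: 0  1  1  1  1  1  1  1  1  1
  i=2: 0  1  1  1  1  1  1  1  1  2
  i=3: 0  1  1  1  1  1  1  2  2  3
  i=4: 0  1  1  1  1  1  1  2  3  4
  i=5: 0  1  1  1  2  2  2  3  4  5
  i=6: 0  1  1  1  2  3  3  4  5  6
  i=7: 0  1  2  2  3  4  4  5  6  7
  i=8: 0  1  2  2  3  4  5  6  7  8
  i=9: 0  1  2  3  4  5  6  7  8  9
  i=10: 1  2  3  4  5  6  7  8  9  10

giving w = (2, 10, 8, 9, 5, 6, 3, 7, 4, 1) via Δ²R.

ℓ(w)=31; the 5 essential cells (i,j,r):

[(2, 9, 1), (4, 7, 1), (6, 4, 1), (8, 4, 2), (9, 1, 0)]


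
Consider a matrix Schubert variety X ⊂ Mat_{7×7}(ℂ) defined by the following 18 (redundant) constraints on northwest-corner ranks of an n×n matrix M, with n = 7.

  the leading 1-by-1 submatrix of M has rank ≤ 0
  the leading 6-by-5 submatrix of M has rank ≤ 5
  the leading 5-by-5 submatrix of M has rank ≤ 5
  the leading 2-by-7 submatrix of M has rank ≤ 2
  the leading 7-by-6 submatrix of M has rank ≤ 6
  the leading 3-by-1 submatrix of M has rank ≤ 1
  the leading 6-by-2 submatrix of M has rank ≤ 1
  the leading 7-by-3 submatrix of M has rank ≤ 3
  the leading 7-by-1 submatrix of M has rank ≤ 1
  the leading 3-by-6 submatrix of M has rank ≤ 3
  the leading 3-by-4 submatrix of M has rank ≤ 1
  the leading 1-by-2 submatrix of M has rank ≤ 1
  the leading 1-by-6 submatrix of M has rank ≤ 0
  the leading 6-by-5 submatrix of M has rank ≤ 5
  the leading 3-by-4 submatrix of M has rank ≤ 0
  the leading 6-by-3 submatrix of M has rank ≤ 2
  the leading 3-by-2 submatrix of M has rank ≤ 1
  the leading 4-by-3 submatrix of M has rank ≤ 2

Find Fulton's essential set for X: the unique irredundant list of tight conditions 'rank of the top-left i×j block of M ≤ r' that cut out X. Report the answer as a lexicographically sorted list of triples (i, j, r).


Reconstructing r_w from the 18 given conditions:

  0 0 0 0 0 0 1
  0 0 0 0 1 1 2
  0 0 0 0 1 2 3
  1 1 1 1 2 3 4
  1 1 2 2 3 4 5
  1 1 2 3 4 5 6
  1 2 3 4 5 6 7

the unique w with this rank table is (7, 5, 6, 1, 3, 4, 2).

|D(w)|=16, |Ess(w)|=3:

[(1, 6, 0), (3, 4, 0), (6, 2, 1)]


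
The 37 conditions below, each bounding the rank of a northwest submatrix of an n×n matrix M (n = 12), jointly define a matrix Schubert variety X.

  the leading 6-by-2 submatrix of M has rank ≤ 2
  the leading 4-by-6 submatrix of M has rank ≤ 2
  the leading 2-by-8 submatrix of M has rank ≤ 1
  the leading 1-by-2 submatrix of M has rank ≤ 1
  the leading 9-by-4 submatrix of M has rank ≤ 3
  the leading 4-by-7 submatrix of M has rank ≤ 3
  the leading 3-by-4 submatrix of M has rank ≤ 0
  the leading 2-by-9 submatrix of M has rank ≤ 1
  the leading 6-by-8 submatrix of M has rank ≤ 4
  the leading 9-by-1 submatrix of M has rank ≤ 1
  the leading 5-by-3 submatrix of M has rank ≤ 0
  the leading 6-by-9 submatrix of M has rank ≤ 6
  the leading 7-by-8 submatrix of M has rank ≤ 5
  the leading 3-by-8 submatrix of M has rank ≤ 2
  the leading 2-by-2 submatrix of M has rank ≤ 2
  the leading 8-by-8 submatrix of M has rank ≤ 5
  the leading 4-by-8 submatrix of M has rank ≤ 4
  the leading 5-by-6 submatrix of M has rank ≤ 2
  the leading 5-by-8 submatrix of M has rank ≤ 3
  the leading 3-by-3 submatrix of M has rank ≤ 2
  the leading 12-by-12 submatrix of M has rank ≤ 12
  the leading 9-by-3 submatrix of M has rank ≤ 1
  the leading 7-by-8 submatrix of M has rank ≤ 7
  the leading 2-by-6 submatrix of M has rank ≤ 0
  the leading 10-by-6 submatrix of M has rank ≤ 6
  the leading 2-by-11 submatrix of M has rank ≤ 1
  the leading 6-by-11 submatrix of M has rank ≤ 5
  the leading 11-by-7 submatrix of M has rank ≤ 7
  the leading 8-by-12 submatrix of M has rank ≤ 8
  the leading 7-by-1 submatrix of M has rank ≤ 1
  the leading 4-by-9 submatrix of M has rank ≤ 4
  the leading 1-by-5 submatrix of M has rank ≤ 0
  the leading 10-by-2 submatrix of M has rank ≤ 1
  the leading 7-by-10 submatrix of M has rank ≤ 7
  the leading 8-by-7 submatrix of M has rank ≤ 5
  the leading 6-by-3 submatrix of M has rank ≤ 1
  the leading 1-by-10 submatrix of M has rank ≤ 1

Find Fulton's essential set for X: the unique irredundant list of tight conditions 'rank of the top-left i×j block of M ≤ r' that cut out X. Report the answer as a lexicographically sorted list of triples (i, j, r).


Computing R[i][j] = min implied NW-rank bound (n=12, 37 conditions):

  0  0  0  0  0  0  1  1  1  1  1  1
  0  0  0  0  0  0  1  1  1  1  1  2
  0  0  0  0  1  1  2  2  2  2  2  3
  0  0  0  1  2  2  3  3  3  3  3  4
  0  0  0  1  2  2  3  3  4  4  4  5
  1  1  1  2  3  3  4  4  5  5  5  6
  1  1  1  2  3  4  5  5  6  6  6  7
  1  1  1  2  3  4  5  5  6  7  7  8
  1  1  1  2  3  4  5  6  7  8  8  9
  1  1  2  3  4  5  6  7  8  9  9  10
  1  2  3  4  5  6  7  8  9  10  10  11
  1  2  3  4  5  6  7  8  9  10  11  12

so w = (7, 12, 5, 4, 9, 1, 6, 10, 8, 3, 2, 11).

Fulton essential set (9 of the 36 Rothe cells):

[(2, 6, 0), (2, 11, 1), (3, 4, 0), (5, 3, 0), (5, 6, 2), (5, 8, 3), (8, 8, 5), (9, 3, 1), (10, 2, 1)]


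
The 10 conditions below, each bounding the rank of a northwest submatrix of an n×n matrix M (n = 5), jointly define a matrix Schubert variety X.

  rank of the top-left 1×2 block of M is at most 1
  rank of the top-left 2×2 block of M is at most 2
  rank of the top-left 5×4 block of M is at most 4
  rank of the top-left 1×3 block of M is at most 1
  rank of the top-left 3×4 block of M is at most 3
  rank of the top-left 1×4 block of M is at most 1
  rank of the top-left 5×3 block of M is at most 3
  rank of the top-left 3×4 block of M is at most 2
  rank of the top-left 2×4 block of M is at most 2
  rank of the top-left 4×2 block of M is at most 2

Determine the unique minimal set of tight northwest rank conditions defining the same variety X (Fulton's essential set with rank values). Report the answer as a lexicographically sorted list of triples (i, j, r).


Reconstructing r_w from the 10 given conditions:

  i=1: 1 | 1 | 1 | 1 | 1
  i=2: 1 | 2 | 2 | 2 | 2
  i=3: 1 | 2 | 2 | 2 | 3
  i=4: 1 | 2 | 3 | 3 | 4
  i=5: 1 | 2 | 3 | 4 | 5

giving w = (1, 2, 5, 3, 4) via Δ²R.

ℓ(w)=2; the 1 essential cell (i,j,r):

[(3, 4, 2)]


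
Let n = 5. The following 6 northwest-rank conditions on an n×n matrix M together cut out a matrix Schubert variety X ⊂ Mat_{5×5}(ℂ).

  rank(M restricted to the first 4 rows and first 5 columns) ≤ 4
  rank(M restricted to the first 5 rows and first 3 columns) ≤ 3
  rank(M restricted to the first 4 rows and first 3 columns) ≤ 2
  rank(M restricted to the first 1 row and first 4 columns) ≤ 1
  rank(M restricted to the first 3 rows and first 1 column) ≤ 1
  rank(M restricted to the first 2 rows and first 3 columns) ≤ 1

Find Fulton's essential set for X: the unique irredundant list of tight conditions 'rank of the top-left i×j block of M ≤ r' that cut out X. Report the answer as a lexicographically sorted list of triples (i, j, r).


The tightest implied rank at each (i,j), from the 6 conditions:

  1, 1, 1, 1, 1
  1, 1, 1, 2, 2
  1, 2, 2, 3, 3
  1, 2, 2, 3, 4
  1, 2, 3, 4, 5

hence w(1..5) = (1, 4, 2, 5, 3).

2 SE-corners of the 3-cell Rothe diagram give Ess(w):

[(2, 3, 1), (4, 3, 2)]


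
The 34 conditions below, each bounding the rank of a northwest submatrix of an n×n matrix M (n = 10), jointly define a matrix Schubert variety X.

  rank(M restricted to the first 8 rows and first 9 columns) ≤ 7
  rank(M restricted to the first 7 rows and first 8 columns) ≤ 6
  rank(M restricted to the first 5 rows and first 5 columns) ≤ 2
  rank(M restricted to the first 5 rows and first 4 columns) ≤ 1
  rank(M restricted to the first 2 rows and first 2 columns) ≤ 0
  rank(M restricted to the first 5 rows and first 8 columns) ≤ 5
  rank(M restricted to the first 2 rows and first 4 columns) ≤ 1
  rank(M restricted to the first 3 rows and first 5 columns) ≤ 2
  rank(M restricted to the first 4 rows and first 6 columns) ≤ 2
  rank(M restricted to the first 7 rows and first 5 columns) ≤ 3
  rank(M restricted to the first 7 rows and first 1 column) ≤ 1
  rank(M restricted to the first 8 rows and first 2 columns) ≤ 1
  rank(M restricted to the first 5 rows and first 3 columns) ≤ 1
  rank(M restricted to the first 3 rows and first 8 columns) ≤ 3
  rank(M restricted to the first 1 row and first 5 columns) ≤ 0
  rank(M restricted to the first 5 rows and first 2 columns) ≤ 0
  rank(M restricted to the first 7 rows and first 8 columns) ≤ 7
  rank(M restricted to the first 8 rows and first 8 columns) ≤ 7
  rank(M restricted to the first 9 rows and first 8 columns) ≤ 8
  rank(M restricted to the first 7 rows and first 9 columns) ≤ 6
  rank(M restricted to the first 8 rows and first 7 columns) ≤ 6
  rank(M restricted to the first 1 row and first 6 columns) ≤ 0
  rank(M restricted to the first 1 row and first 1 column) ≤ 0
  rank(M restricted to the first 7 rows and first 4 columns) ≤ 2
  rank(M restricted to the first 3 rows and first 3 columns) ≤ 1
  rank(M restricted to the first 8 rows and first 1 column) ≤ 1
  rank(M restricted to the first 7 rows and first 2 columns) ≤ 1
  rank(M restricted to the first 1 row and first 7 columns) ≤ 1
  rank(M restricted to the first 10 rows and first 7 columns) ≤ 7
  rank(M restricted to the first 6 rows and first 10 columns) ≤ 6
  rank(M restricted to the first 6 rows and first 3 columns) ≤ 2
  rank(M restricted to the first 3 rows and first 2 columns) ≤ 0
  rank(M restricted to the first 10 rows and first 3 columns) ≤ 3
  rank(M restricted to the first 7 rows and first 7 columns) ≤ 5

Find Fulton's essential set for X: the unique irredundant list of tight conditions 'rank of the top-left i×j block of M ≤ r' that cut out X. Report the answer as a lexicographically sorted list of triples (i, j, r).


Computing R[i][j] = min implied NW-rank bound (n=10, 34 conditions):

  row 1: 0 | 0 | 0 | 0 | 0 | 0 | 1 | 1 | 1 | 1
  row 2: 0 | 0 | 1 | 1 | 1 | 1 | 2 | 2 | 2 | 2
  row 3: 0 | 0 | 1 | 1 | 2 | 2 | 3 | 3 | 3 | 3
  row 4: 0 | 0 | 1 | 1 | 2 | 2 | 3 | 4 | 4 | 4
  row 5: 0 | 0 | 1 | 1 | 2 | 3 | 4 | 5 | 5 | 5
  row 6: 1 | 1 | 2 | 2 | 3 | 4 | 5 | 6 | 6 | 6
  row 7: 1 | 1 | 2 | 2 | 3 | 4 | 5 | 6 | 6 | 7
  row 8: 1 | 1 | 2 | 3 | 4 | 5 | 6 | 7 | 7 | 8
  row 9: 1 | 2 | 3 | 4 | 5 | 6 | 7 | 8 | 8 | 9
  row 10: 1 | 2 | 3 | 4 | 5 | 6 | 7 | 8 | 9 | 10

hence w(1..10) = (7, 3, 5, 8, 6, 1, 10, 4, 2, 9).

ℓ(w)=22; the 7 essential cells (i,j,r):

[(1, 6, 0), (4, 6, 2), (5, 2, 0), (5, 4, 1), (7, 4, 2), (7, 9, 6), (8, 2, 1)]
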